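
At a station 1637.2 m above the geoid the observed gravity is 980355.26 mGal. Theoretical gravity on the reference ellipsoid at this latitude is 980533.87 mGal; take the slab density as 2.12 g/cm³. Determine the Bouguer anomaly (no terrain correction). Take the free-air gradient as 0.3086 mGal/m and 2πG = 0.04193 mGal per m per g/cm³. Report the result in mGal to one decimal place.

Free-air correction = 0.3086 × 1637.2 = 505.24 mGal
Free-air anomaly = 980355.26 − 980533.87 + (505.24) = 326.63 mGal
Bouguer slab correction = 0.04193 × 2.12 × 1637.2 = 145.53 mGal
Simple Bouguer anomaly = 326.63 − (145.53) = 181.10 mGal

181.1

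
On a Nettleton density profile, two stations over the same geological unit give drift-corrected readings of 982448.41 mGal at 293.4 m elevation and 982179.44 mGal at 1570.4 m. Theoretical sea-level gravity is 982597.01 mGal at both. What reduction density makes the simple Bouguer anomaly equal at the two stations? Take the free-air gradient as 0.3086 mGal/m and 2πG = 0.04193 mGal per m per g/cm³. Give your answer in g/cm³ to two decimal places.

Δg_obs = 982179.44 − 982448.41 = -268.97 mGal over Δh = 1570.4 − 293.4 = 1277.0 m
Equal Bouguer anomalies ⇒ Δg_obs + (0.3086 − 0.04193ρ)·Δh = 0
0.3086 − 0.04193ρ = −Δg_obs/Δh = 0.21063
ρ = (0.3086 − 0.21063) / 0.04193 = 2.34 g/cm³

2.34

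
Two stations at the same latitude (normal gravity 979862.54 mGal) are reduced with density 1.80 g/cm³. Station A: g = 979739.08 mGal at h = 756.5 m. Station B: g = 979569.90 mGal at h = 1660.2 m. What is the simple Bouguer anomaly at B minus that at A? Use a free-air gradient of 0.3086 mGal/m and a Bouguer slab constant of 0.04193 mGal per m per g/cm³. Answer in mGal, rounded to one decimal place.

Δg_SB(A) = 979739.08 − 979862.54 + 0.3086×756.5 − 0.04193×1.80×756.5 = 52.90 mGal
Δg_SB(B) = 979569.90 − 979862.54 + 0.3086×1660.2 − 0.04193×1.80×1660.2 = 94.40 mGal
Difference = 94.40 − (52.90) = 41.50 mGal

41.5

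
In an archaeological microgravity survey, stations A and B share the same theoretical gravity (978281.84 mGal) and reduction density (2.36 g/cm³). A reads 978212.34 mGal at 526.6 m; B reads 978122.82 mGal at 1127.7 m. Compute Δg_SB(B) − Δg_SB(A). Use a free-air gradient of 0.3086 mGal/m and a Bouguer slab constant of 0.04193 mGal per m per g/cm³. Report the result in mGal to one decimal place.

Δg_SB(A) = 978212.34 − 978281.84 + 0.3086×526.6 − 0.04193×2.36×526.6 = 40.90 mGal
Δg_SB(B) = 978122.82 − 978281.84 + 0.3086×1127.7 − 0.04193×2.36×1127.7 = 77.40 mGal
Difference = 77.40 − (40.90) = 36.50 mGal

36.5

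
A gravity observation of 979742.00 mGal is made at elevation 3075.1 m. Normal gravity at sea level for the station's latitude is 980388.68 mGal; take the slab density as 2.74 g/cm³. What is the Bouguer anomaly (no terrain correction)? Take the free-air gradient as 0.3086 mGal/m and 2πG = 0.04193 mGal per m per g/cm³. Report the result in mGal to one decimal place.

-51.0

Free-air correction = 0.3086 × 3075.1 = 948.98 mGal
Free-air anomaly = 979742.00 − 980388.68 + (948.98) = 302.30 mGal
Bouguer slab correction = 0.04193 × 2.74 × 3075.1 = 353.29 mGal
Simple Bouguer anomaly = 302.30 − (353.29) = -50.99 mGal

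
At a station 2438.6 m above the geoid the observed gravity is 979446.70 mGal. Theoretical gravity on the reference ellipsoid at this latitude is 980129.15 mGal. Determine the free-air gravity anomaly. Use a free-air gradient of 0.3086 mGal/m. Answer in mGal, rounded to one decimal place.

Free-air correction = 0.3086 × 2438.6 = 752.55 mGal
Free-air anomaly = 979446.70 − 980129.15 + (752.55) = 70.10 mGal

70.1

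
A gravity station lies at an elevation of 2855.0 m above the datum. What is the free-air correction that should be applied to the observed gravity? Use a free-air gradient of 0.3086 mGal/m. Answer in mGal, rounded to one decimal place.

881.1

Free-air correction = 0.3086 × 2855.0 = 881.1 mGal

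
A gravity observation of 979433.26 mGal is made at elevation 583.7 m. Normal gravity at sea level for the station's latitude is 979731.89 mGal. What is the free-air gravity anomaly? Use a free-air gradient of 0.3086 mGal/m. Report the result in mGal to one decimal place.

-118.5

Free-air correction = 0.3086 × 583.7 = 180.13 mGal
Free-air anomaly = 979433.26 − 979731.89 + (180.13) = -118.50 mGal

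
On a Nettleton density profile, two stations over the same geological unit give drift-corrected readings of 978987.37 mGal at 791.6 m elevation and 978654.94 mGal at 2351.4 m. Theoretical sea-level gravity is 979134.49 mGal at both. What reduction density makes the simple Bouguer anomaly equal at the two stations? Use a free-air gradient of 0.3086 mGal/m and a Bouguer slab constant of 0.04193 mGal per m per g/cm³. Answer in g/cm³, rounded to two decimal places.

Δg_obs = 978654.94 − 978987.37 = -332.43 mGal over Δh = 2351.4 − 791.6 = 1559.8 m
Equal Bouguer anomalies ⇒ Δg_obs + (0.3086 − 0.04193ρ)·Δh = 0
0.3086 − 0.04193ρ = −Δg_obs/Δh = 0.21312
ρ = (0.3086 − 0.21312) / 0.04193 = 2.28 g/cm³

2.28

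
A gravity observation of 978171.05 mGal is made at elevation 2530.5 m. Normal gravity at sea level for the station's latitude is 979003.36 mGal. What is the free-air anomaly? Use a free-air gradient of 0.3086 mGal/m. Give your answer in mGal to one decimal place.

-51.4

Free-air correction = 0.3086 × 2530.5 = 780.91 mGal
Free-air anomaly = 978171.05 − 979003.36 + (780.91) = -51.40 mGal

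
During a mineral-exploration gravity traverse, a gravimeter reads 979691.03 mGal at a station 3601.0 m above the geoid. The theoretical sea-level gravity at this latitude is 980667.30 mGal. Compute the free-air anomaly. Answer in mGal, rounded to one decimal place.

Free-air correction = 0.3086 × 3601.0 = 1111.27 mGal
Free-air anomaly = 979691.03 − 980667.30 + (1111.27) = 135.00 mGal

135.0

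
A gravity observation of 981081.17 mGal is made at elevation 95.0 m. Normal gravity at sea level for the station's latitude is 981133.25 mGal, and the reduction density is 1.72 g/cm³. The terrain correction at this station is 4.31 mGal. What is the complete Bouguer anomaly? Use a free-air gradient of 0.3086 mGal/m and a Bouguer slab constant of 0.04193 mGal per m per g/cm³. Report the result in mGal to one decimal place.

-25.3

Free-air correction = 0.3086 × 95.0 = 29.32 mGal
Free-air anomaly = 981081.17 − 981133.25 + (29.32) = -22.76 mGal
Bouguer slab correction = 0.04193 × 1.72 × 95.0 = 6.85 mGal
Simple Bouguer anomaly = -22.76 − (6.85) = -29.61 mGal
Complete Bouguer anomaly = -29.61 + 4.31 = -25.30 mGal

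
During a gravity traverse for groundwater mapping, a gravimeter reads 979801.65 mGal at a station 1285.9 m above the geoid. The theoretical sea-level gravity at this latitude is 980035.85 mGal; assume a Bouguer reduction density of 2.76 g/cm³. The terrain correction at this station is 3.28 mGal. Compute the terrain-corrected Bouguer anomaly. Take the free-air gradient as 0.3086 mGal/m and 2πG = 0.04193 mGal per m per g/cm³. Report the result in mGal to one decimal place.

Free-air correction = 0.3086 × 1285.9 = 396.83 mGal
Free-air anomaly = 979801.65 − 980035.85 + (396.83) = 162.63 mGal
Bouguer slab correction = 0.04193 × 2.76 × 1285.9 = 148.81 mGal
Simple Bouguer anomaly = 162.63 − (148.81) = 13.82 mGal
Complete Bouguer anomaly = 13.82 + 3.28 = 17.10 mGal

17.1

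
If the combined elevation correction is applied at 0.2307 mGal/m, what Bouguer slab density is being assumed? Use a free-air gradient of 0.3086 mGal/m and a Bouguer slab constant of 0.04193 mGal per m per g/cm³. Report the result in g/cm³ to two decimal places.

1.86

0.2307 = 0.3086 − 0.04193 × ρ
ρ = (0.3086 − 0.2307) / 0.04193 = 1.86 g/cm³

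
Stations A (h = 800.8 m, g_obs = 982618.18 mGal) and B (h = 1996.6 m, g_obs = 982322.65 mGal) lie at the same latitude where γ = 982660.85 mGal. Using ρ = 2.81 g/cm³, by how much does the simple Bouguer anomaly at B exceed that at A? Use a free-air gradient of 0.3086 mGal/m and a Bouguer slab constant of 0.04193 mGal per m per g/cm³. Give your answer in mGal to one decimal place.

Δg_SB(A) = 982618.18 − 982660.85 + 0.3086×800.8 − 0.04193×2.81×800.8 = 110.10 mGal
Δg_SB(B) = 982322.65 − 982660.85 + 0.3086×1996.6 − 0.04193×2.81×1996.6 = 42.70 mGal
Difference = 42.70 − (110.10) = -67.40 mGal

-67.4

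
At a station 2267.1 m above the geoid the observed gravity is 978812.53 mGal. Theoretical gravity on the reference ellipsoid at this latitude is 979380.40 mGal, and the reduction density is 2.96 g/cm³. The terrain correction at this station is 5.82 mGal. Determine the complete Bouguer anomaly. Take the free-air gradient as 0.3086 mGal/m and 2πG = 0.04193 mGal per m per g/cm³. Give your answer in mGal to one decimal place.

-143.8

Free-air correction = 0.3086 × 2267.1 = 699.63 mGal
Free-air anomaly = 978812.53 − 979380.40 + (699.63) = 131.76 mGal
Bouguer slab correction = 0.04193 × 2.96 × 2267.1 = 281.38 mGal
Simple Bouguer anomaly = 131.76 − (281.38) = -149.62 mGal
Complete Bouguer anomaly = -149.62 + 5.82 = -143.80 mGal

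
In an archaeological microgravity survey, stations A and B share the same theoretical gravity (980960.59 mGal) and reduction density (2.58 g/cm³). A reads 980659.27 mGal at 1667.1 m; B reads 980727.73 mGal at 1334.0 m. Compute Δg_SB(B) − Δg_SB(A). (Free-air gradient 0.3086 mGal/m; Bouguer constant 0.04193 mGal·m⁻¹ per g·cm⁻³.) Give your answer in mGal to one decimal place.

Δg_SB(A) = 980659.27 − 980960.59 + 0.3086×1667.1 − 0.04193×2.58×1667.1 = 32.80 mGal
Δg_SB(B) = 980727.73 − 980960.59 + 0.3086×1334.0 − 0.04193×2.58×1334.0 = 34.50 mGal
Difference = 34.50 − (32.80) = 1.70 mGal

1.7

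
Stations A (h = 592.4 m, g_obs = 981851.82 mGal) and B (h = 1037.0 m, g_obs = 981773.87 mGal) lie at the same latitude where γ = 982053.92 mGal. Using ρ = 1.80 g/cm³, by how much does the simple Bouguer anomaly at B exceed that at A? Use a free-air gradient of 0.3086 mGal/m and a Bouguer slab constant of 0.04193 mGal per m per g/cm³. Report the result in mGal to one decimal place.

25.7

Δg_SB(A) = 981851.82 − 982053.92 + 0.3086×592.4 − 0.04193×1.80×592.4 = -64.00 mGal
Δg_SB(B) = 981773.87 − 982053.92 + 0.3086×1037.0 − 0.04193×1.80×1037.0 = -38.30 mGal
Difference = -38.30 − (-64.00) = 25.70 mGal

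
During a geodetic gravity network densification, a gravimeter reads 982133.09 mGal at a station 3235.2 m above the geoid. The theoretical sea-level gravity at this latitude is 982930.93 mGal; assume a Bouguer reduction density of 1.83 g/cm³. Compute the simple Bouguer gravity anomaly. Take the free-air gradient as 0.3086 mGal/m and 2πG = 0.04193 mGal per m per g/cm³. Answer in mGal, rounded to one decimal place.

Free-air correction = 0.3086 × 3235.2 = 998.38 mGal
Free-air anomaly = 982133.09 − 982930.93 + (998.38) = 200.54 mGal
Bouguer slab correction = 0.04193 × 1.83 × 3235.2 = 248.24 mGal
Simple Bouguer anomaly = 200.54 − (248.24) = -47.70 mGal

-47.7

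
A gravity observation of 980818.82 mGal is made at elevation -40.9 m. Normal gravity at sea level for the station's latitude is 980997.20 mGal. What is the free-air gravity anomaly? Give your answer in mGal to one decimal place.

-191.0

Free-air correction = 0.3086 × -40.9 = -12.62 mGal
Free-air anomaly = 980818.82 − 980997.20 + (-12.62) = -191.00 mGal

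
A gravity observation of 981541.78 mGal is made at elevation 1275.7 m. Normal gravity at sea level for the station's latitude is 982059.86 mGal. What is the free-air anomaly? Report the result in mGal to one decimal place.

Free-air correction = 0.3086 × 1275.7 = 393.68 mGal
Free-air anomaly = 981541.78 − 982059.86 + (393.68) = -124.40 mGal

-124.4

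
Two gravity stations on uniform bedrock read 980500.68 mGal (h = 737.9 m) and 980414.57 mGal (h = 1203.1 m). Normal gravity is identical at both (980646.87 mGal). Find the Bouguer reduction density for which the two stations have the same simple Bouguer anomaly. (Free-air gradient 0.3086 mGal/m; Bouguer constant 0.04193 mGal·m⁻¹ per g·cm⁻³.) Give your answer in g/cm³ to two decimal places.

2.95

Δg_obs = 980414.57 − 980500.68 = -86.11 mGal over Δh = 1203.1 − 737.9 = 465.2 m
Equal Bouguer anomalies ⇒ Δg_obs + (0.3086 − 0.04193ρ)·Δh = 0
0.3086 − 0.04193ρ = −Δg_obs/Δh = 0.18510
ρ = (0.3086 − 0.18510) / 0.04193 = 2.95 g/cm³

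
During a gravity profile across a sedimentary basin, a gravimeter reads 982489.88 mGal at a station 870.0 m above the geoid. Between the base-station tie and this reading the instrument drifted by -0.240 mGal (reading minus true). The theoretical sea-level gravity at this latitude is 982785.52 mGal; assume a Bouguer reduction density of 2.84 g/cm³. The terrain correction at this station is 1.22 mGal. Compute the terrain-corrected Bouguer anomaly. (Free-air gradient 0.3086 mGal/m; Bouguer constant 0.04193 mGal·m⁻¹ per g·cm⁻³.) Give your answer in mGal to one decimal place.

-129.3

Drift-corrected reading = 982489.88 − (-0.240) = 982490.120 mGal
Free-air correction = 0.3086 × 870.0 = 268.48 mGal
Free-air anomaly = 982490.120 − 982785.52 + (268.48) = -26.920 mGal
Bouguer slab correction = 0.04193 × 2.84 × 870.0 = 103.60 mGal
Simple Bouguer anomaly = -26.920 − (103.60) = -130.520 mGal
Complete Bouguer anomaly = -130.520 + 1.22 = -129.300 mGal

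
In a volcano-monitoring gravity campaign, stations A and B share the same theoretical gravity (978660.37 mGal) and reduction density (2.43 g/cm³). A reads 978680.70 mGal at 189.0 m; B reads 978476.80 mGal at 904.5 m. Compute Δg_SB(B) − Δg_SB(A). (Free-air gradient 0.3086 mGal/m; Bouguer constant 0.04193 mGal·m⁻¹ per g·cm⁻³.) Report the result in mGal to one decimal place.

Δg_SB(A) = 978680.70 − 978660.37 + 0.3086×189.0 − 0.04193×2.43×189.0 = 59.40 mGal
Δg_SB(B) = 978476.80 − 978660.37 + 0.3086×904.5 − 0.04193×2.43×904.5 = 3.40 mGal
Difference = 3.40 − (59.40) = -56.00 mGal

-56.0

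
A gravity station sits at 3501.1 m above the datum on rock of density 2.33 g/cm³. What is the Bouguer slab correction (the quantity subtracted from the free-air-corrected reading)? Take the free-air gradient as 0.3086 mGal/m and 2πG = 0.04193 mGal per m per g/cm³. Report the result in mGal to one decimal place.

342.0

Bouguer slab correction = 0.04193 × 2.33 × 3501.1 = 342.0 mGal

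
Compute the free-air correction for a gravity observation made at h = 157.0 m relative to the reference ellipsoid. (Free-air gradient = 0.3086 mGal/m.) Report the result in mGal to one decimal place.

Free-air correction = 0.3086 × 157.0 = 48.5 mGal

48.5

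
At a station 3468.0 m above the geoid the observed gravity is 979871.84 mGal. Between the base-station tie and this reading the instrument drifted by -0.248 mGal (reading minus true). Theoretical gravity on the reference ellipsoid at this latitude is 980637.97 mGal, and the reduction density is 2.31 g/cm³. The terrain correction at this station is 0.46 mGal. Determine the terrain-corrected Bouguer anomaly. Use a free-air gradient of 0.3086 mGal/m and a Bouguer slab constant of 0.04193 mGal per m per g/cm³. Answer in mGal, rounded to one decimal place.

Drift-corrected reading = 979871.84 − (-0.248) = 979872.088 mGal
Free-air correction = 0.3086 × 3468.0 = 1070.22 mGal
Free-air anomaly = 979872.088 − 980637.97 + (1070.22) = 304.338 mGal
Bouguer slab correction = 0.04193 × 2.31 × 3468.0 = 335.90 mGal
Simple Bouguer anomaly = 304.338 − (335.90) = -31.562 mGal
Complete Bouguer anomaly = -31.562 + 0.46 = -31.102 mGal

-31.1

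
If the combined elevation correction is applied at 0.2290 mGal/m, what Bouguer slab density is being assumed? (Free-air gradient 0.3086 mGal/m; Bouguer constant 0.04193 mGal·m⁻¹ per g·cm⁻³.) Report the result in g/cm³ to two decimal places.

1.90

0.2290 = 0.3086 − 0.04193 × ρ
ρ = (0.3086 − 0.2290) / 0.04193 = 1.90 g/cm³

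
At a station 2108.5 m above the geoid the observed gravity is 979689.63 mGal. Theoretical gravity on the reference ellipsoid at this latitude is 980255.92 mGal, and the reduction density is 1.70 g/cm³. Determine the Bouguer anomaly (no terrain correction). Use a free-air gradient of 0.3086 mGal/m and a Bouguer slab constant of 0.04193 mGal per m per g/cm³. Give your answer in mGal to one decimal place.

Free-air correction = 0.3086 × 2108.5 = 650.68 mGal
Free-air anomaly = 979689.63 − 980255.92 + (650.68) = 84.39 mGal
Bouguer slab correction = 0.04193 × 1.70 × 2108.5 = 150.30 mGal
Simple Bouguer anomaly = 84.39 − (150.30) = -65.91 mGal

-65.9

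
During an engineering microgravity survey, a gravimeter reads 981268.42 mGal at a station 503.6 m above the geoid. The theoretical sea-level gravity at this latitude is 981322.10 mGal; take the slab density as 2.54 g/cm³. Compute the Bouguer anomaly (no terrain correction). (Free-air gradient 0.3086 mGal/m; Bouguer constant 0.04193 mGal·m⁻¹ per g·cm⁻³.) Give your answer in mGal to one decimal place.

Free-air correction = 0.3086 × 503.6 = 155.41 mGal
Free-air anomaly = 981268.42 − 981322.10 + (155.41) = 101.73 mGal
Bouguer slab correction = 0.04193 × 2.54 × 503.6 = 53.63 mGal
Simple Bouguer anomaly = 101.73 − (53.63) = 48.10 mGal

48.1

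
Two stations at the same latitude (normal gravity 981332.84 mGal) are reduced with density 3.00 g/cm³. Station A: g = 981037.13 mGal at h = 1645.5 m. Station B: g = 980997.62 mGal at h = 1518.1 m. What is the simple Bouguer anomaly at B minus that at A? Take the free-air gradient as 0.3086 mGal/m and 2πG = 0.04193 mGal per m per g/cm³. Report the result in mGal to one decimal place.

Δg_SB(A) = 981037.13 − 981332.84 + 0.3086×1645.5 − 0.04193×3.00×1645.5 = 5.10 mGal
Δg_SB(B) = 980997.62 − 981332.84 + 0.3086×1518.1 − 0.04193×3.00×1518.1 = -57.70 mGal
Difference = -57.70 − (5.10) = -62.80 mGal

-62.8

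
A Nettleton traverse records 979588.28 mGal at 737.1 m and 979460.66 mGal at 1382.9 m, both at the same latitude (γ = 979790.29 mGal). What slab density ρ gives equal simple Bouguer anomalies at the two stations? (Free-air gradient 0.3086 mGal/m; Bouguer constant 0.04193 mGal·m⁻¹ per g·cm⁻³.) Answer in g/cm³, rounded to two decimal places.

2.65

Δg_obs = 979460.66 − 979588.28 = -127.62 mGal over Δh = 1382.9 − 737.1 = 645.8 m
Equal Bouguer anomalies ⇒ Δg_obs + (0.3086 − 0.04193ρ)·Δh = 0
0.3086 − 0.04193ρ = −Δg_obs/Δh = 0.19762
ρ = (0.3086 − 0.19762) / 0.04193 = 2.65 g/cm³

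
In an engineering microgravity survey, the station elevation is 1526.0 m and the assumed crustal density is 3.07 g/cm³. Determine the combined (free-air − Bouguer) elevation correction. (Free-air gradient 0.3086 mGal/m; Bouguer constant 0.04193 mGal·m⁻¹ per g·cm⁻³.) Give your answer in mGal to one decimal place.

274.5

Combined gradient = 0.3086 − 0.04193 × 3.07 = 0.1798749 mGal/m
Combined elevation correction = 0.1798749 × 1526.0 = 274.5 mGal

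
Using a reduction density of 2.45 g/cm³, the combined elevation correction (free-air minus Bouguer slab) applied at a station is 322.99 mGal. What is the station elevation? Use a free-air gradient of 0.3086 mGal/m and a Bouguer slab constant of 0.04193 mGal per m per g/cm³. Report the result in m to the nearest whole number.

Combined gradient = 0.3086 − 0.04193 × 2.45 = 0.2058715 mGal/m
h = 322.99 / 0.2058715 = 1568.89 m

1569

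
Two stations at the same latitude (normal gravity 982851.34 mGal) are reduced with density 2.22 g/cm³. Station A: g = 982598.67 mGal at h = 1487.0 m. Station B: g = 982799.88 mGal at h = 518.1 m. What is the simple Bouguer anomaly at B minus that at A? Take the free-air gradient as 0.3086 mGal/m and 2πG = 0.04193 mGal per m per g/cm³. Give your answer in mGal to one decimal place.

-7.6

Δg_SB(A) = 982598.67 − 982851.34 + 0.3086×1487.0 − 0.04193×2.22×1487.0 = 67.80 mGal
Δg_SB(B) = 982799.88 − 982851.34 + 0.3086×518.1 − 0.04193×2.22×518.1 = 60.20 mGal
Difference = 60.20 − (67.80) = -7.60 mGal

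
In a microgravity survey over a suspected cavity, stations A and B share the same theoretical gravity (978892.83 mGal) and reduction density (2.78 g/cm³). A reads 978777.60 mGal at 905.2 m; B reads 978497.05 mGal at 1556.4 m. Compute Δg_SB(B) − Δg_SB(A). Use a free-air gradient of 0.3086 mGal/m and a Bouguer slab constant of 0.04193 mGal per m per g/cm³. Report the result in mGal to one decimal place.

-155.5

Δg_SB(A) = 978777.60 − 978892.83 + 0.3086×905.2 − 0.04193×2.78×905.2 = 58.60 mGal
Δg_SB(B) = 978497.05 − 978892.83 + 0.3086×1556.4 − 0.04193×2.78×1556.4 = -96.90 mGal
Difference = -96.90 − (58.60) = -155.50 mGal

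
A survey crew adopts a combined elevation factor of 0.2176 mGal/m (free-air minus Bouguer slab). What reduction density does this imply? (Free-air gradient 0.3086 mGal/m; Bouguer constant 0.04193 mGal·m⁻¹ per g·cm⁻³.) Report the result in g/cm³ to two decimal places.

2.17

0.2176 = 0.3086 − 0.04193 × ρ
ρ = (0.3086 − 0.2176) / 0.04193 = 2.17 g/cm³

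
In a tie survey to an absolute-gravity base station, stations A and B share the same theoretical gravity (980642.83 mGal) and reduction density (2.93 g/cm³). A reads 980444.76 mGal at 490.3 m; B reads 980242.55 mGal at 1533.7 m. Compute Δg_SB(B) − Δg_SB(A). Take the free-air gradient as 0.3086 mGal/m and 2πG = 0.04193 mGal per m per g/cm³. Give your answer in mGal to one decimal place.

-8.4

Δg_SB(A) = 980444.76 − 980642.83 + 0.3086×490.3 − 0.04193×2.93×490.3 = -107.00 mGal
Δg_SB(B) = 980242.55 − 980642.83 + 0.3086×1533.7 − 0.04193×2.93×1533.7 = -115.40 mGal
Difference = -115.40 − (-107.00) = -8.40 mGal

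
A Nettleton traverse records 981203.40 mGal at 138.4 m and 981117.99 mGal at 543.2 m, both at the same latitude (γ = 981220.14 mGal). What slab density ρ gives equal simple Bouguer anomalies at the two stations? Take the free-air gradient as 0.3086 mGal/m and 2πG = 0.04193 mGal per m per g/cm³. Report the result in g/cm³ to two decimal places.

2.33

Δg_obs = 981117.99 − 981203.40 = -85.41 mGal over Δh = 543.2 − 138.4 = 404.8 m
Equal Bouguer anomalies ⇒ Δg_obs + (0.3086 − 0.04193ρ)·Δh = 0
0.3086 − 0.04193ρ = −Δg_obs/Δh = 0.21099
ρ = (0.3086 − 0.21099) / 0.04193 = 2.33 g/cm³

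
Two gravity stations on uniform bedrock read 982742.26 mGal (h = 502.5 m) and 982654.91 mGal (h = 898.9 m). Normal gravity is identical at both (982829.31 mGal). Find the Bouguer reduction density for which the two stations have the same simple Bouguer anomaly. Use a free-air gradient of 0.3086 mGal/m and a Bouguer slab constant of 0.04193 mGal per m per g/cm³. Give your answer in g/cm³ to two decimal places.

Δg_obs = 982654.91 − 982742.26 = -87.35 mGal over Δh = 898.9 − 502.5 = 396.4 m
Equal Bouguer anomalies ⇒ Δg_obs + (0.3086 − 0.04193ρ)·Δh = 0
0.3086 − 0.04193ρ = −Δg_obs/Δh = 0.22036
ρ = (0.3086 − 0.22036) / 0.04193 = 2.10 g/cm³

2.10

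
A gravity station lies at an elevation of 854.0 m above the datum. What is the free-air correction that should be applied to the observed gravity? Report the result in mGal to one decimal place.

Free-air correction = 0.3086 × 854.0 = 263.5 mGal

263.5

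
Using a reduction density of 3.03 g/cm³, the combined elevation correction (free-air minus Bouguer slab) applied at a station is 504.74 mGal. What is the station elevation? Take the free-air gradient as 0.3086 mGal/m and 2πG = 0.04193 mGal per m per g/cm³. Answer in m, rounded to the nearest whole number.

Combined gradient = 0.3086 − 0.04193 × 3.03 = 0.1815521 mGal/m
h = 504.74 / 0.1815521 = 2780.14 m

2780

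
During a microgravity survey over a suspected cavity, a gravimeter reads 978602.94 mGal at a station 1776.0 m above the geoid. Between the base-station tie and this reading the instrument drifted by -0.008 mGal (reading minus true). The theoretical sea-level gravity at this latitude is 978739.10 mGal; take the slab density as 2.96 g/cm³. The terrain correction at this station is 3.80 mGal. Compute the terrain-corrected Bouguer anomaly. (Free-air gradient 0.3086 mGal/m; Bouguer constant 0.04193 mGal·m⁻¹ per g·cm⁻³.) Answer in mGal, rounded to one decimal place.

195.3

Drift-corrected reading = 978602.94 − (-0.008) = 978602.948 mGal
Free-air correction = 0.3086 × 1776.0 = 548.07 mGal
Free-air anomaly = 978602.948 − 978739.10 + (548.07) = 411.918 mGal
Bouguer slab correction = 0.04193 × 2.96 × 1776.0 = 220.42 mGal
Simple Bouguer anomaly = 411.918 − (220.42) = 191.498 mGal
Complete Bouguer anomaly = 191.498 + 3.80 = 195.298 mGal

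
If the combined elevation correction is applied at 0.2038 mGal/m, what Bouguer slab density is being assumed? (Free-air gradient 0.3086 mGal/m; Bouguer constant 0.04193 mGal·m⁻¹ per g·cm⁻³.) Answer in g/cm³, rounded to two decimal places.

2.50

0.2038 = 0.3086 − 0.04193 × ρ
ρ = (0.3086 − 0.2038) / 0.04193 = 2.50 g/cm³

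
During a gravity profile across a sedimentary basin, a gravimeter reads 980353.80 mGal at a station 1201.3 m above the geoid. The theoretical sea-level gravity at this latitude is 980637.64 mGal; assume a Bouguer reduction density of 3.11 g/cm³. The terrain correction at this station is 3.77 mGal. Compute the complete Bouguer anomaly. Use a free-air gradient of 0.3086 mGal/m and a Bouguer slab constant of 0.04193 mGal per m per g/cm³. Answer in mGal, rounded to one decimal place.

-66.0

Free-air correction = 0.3086 × 1201.3 = 370.72 mGal
Free-air anomaly = 980353.80 − 980637.64 + (370.72) = 86.88 mGal
Bouguer slab correction = 0.04193 × 3.11 × 1201.3 = 156.65 mGal
Simple Bouguer anomaly = 86.88 − (156.65) = -69.77 mGal
Complete Bouguer anomaly = -69.77 + 3.77 = -66.00 mGal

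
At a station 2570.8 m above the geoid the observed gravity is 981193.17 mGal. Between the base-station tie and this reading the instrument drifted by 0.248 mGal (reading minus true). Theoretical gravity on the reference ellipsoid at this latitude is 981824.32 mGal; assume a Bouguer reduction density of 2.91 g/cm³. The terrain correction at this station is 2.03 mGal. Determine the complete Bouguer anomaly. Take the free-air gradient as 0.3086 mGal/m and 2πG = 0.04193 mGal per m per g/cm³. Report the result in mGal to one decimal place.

-149.7

Drift-corrected reading = 981193.17 − (0.248) = 981192.922 mGal
Free-air correction = 0.3086 × 2570.8 = 793.35 mGal
Free-air anomaly = 981192.922 − 981824.32 + (793.35) = 161.952 mGal
Bouguer slab correction = 0.04193 × 2.91 × 2570.8 = 313.68 mGal
Simple Bouguer anomaly = 161.952 − (313.68) = -151.728 mGal
Complete Bouguer anomaly = -151.728 + 2.03 = -149.698 mGal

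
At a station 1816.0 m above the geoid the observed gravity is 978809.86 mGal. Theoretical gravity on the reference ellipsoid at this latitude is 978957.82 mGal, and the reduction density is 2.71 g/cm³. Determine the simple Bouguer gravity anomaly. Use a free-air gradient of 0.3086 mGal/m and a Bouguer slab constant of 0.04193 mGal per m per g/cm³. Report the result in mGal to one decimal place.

Free-air correction = 0.3086 × 1816.0 = 560.42 mGal
Free-air anomaly = 978809.86 − 978957.82 + (560.42) = 412.46 mGal
Bouguer slab correction = 0.04193 × 2.71 × 1816.0 = 206.35 mGal
Simple Bouguer anomaly = 412.46 − (206.35) = 206.11 mGal

206.1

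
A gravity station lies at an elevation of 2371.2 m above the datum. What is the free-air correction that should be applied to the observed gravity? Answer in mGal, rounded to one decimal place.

731.8

Free-air correction = 0.3086 × 2371.2 = 731.8 mGal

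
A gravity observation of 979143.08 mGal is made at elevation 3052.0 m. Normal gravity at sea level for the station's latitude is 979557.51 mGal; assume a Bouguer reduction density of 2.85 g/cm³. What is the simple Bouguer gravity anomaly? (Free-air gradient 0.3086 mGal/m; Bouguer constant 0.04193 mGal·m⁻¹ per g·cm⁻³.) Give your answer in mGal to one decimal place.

Free-air correction = 0.3086 × 3052.0 = 941.85 mGal
Free-air anomaly = 979143.08 − 979557.51 + (941.85) = 527.42 mGal
Bouguer slab correction = 0.04193 × 2.85 × 3052.0 = 364.72 mGal
Simple Bouguer anomaly = 527.42 − (364.72) = 162.70 mGal

162.7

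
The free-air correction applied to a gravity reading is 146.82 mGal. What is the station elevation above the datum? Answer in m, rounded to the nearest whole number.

476

h = 146.82 / 0.3086 = 475.76 m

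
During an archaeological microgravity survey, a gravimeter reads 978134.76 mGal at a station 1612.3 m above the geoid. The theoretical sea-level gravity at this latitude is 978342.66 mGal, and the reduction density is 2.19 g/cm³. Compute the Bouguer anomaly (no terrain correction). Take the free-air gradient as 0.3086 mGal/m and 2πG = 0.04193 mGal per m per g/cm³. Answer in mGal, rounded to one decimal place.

141.6

Free-air correction = 0.3086 × 1612.3 = 497.56 mGal
Free-air anomaly = 978134.76 − 978342.66 + (497.56) = 289.66 mGal
Bouguer slab correction = 0.04193 × 2.19 × 1612.3 = 148.05 mGal
Simple Bouguer anomaly = 289.66 − (148.05) = 141.61 mGal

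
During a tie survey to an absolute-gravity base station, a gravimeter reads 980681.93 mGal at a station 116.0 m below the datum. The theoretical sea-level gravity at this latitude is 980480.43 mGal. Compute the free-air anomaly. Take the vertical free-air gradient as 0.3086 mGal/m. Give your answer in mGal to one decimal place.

165.7

Free-air correction = 0.3086 × -116.0 = -35.80 mGal
Free-air anomaly = 980681.93 − 980480.43 + (-35.80) = 165.70 mGal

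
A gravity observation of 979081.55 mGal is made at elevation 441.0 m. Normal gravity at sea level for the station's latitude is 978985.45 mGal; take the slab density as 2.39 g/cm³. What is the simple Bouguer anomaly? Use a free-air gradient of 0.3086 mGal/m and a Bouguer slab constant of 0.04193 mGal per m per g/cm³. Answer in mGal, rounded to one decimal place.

Free-air correction = 0.3086 × 441.0 = 136.09 mGal
Free-air anomaly = 979081.55 − 978985.45 + (136.09) = 232.19 mGal
Bouguer slab correction = 0.04193 × 2.39 × 441.0 = 44.19 mGal
Simple Bouguer anomaly = 232.19 − (44.19) = 188.00 mGal

188.0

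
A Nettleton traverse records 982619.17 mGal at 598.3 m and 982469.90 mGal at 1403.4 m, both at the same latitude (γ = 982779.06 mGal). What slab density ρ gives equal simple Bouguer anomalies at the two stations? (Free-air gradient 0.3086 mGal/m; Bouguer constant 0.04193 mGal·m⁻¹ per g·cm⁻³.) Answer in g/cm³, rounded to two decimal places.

Δg_obs = 982469.90 − 982619.17 = -149.27 mGal over Δh = 1403.4 − 598.3 = 805.1 m
Equal Bouguer anomalies ⇒ Δg_obs + (0.3086 − 0.04193ρ)·Δh = 0
0.3086 − 0.04193ρ = −Δg_obs/Δh = 0.18541
ρ = (0.3086 − 0.18541) / 0.04193 = 2.94 g/cm³

2.94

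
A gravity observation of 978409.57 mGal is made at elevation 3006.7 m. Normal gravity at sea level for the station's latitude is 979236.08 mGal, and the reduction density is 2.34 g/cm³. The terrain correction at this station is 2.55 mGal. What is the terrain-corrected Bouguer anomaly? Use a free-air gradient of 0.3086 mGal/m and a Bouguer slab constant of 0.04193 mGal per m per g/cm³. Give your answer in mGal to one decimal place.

Free-air correction = 0.3086 × 3006.7 = 927.87 mGal
Free-air anomaly = 978409.57 − 979236.08 + (927.87) = 101.36 mGal
Bouguer slab correction = 0.04193 × 2.34 × 3006.7 = 295.01 mGal
Simple Bouguer anomaly = 101.36 − (295.01) = -193.65 mGal
Complete Bouguer anomaly = -193.65 + 2.55 = -191.10 mGal

-191.1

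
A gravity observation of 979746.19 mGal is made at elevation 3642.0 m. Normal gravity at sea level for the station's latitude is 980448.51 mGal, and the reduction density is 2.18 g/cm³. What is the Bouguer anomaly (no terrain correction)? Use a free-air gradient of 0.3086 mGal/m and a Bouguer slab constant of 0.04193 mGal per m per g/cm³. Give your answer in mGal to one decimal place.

Free-air correction = 0.3086 × 3642.0 = 1123.92 mGal
Free-air anomaly = 979746.19 − 980448.51 + (1123.92) = 421.60 mGal
Bouguer slab correction = 0.04193 × 2.18 × 3642.0 = 332.91 mGal
Simple Bouguer anomaly = 421.60 − (332.91) = 88.69 mGal

88.7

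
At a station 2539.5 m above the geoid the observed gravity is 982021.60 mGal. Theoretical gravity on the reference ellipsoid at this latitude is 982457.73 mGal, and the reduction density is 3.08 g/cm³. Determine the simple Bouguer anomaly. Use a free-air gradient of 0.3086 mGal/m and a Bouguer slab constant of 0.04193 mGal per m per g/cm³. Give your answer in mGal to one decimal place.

19.6

Free-air correction = 0.3086 × 2539.5 = 783.69 mGal
Free-air anomaly = 982021.60 − 982457.73 + (783.69) = 347.56 mGal
Bouguer slab correction = 0.04193 × 3.08 × 2539.5 = 327.96 mGal
Simple Bouguer anomaly = 347.56 − (327.96) = 19.60 mGal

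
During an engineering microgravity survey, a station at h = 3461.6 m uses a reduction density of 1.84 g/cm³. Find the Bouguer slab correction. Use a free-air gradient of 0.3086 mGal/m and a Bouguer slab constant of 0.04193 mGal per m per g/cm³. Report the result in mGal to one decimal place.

Bouguer slab correction = 0.04193 × 1.84 × 3461.6 = 267.1 mGal

267.1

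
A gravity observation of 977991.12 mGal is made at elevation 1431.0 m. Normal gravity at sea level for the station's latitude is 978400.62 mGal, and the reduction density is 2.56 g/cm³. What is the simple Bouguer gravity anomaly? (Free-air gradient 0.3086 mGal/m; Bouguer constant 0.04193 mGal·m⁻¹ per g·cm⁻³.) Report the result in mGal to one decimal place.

-121.5

Free-air correction = 0.3086 × 1431.0 = 441.61 mGal
Free-air anomaly = 977991.12 − 978400.62 + (441.61) = 32.11 mGal
Bouguer slab correction = 0.04193 × 2.56 × 1431.0 = 153.60 mGal
Simple Bouguer anomaly = 32.11 − (153.60) = -121.49 mGal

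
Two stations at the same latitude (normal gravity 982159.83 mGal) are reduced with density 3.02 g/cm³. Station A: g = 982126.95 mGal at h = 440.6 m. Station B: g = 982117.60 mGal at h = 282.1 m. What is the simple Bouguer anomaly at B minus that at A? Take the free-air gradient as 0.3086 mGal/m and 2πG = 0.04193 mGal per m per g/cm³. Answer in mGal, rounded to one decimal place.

Δg_SB(A) = 982126.95 − 982159.83 + 0.3086×440.6 − 0.04193×3.02×440.6 = 47.30 mGal
Δg_SB(B) = 982117.60 − 982159.83 + 0.3086×282.1 − 0.04193×3.02×282.1 = 9.10 mGal
Difference = 9.10 − (47.30) = -38.20 mGal

-38.2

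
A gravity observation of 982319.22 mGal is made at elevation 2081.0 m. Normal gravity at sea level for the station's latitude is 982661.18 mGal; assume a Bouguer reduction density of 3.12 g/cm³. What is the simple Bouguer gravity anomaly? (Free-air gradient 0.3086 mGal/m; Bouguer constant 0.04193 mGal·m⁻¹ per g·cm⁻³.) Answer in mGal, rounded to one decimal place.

28.0

Free-air correction = 0.3086 × 2081.0 = 642.20 mGal
Free-air anomaly = 982319.22 − 982661.18 + (642.20) = 300.24 mGal
Bouguer slab correction = 0.04193 × 3.12 × 2081.0 = 272.24 mGal
Simple Bouguer anomaly = 300.24 − (272.24) = 28.00 mGal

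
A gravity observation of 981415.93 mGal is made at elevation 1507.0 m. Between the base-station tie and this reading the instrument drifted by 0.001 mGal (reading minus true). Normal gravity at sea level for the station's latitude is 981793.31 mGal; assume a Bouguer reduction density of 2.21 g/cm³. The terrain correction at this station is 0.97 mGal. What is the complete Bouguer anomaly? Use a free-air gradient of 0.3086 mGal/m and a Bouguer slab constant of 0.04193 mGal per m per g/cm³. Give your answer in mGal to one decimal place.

Drift-corrected reading = 981415.93 − (0.001) = 981415.929 mGal
Free-air correction = 0.3086 × 1507.0 = 465.06 mGal
Free-air anomaly = 981415.929 − 981793.31 + (465.06) = 87.679 mGal
Bouguer slab correction = 0.04193 × 2.21 × 1507.0 = 139.65 mGal
Simple Bouguer anomaly = 87.679 − (139.65) = -51.971 mGal
Complete Bouguer anomaly = -51.971 + 0.97 = -51.001 mGal

-51.0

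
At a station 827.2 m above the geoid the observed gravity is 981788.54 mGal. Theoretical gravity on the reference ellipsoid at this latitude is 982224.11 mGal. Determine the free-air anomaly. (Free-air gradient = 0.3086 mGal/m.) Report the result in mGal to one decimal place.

Free-air correction = 0.3086 × 827.2 = 255.27 mGal
Free-air anomaly = 981788.54 − 982224.11 + (255.27) = -180.30 mGal

-180.3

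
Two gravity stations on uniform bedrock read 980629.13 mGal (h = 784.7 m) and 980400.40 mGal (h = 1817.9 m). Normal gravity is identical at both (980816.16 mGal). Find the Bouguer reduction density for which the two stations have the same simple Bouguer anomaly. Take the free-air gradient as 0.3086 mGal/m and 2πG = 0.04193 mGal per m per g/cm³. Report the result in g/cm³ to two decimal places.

2.08

Δg_obs = 980400.40 − 980629.13 = -228.73 mGal over Δh = 1817.9 − 784.7 = 1033.2 m
Equal Bouguer anomalies ⇒ Δg_obs + (0.3086 − 0.04193ρ)·Δh = 0
0.3086 − 0.04193ρ = −Δg_obs/Δh = 0.22138
ρ = (0.3086 − 0.22138) / 0.04193 = 2.08 g/cm³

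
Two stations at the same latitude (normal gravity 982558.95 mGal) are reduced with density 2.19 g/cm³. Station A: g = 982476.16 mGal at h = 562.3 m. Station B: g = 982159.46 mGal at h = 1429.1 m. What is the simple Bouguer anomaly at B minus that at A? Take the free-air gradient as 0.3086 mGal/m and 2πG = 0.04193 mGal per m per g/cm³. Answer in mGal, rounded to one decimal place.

-128.8

Δg_SB(A) = 982476.16 − 982558.95 + 0.3086×562.3 − 0.04193×2.19×562.3 = 39.10 mGal
Δg_SB(B) = 982159.46 − 982558.95 + 0.3086×1429.1 − 0.04193×2.19×1429.1 = -89.70 mGal
Difference = -89.70 − (39.10) = -128.80 mGal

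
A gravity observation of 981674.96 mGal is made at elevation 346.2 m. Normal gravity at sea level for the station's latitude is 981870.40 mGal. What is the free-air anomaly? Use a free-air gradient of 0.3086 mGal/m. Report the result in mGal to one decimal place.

Free-air correction = 0.3086 × 346.2 = 106.84 mGal
Free-air anomaly = 981674.96 − 981870.40 + (106.84) = -88.60 mGal

-88.6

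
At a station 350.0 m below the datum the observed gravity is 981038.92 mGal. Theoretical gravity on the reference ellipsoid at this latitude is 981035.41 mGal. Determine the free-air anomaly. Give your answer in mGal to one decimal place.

Free-air correction = 0.3086 × -350.0 = -108.01 mGal
Free-air anomaly = 981038.92 − 981035.41 + (-108.01) = -104.50 mGal

-104.5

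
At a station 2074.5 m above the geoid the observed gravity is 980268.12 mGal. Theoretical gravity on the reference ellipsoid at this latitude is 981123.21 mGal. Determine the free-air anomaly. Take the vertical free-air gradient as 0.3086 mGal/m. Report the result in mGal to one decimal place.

-214.9

Free-air correction = 0.3086 × 2074.5 = 640.19 mGal
Free-air anomaly = 980268.12 − 981123.21 + (640.19) = -214.90 mGal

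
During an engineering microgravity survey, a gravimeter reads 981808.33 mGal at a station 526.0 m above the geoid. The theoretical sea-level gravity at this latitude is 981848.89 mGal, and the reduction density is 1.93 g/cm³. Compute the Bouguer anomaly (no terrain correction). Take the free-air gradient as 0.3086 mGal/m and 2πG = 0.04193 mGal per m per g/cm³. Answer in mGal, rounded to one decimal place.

79.2

Free-air correction = 0.3086 × 526.0 = 162.32 mGal
Free-air anomaly = 981808.33 − 981848.89 + (162.32) = 121.76 mGal
Bouguer slab correction = 0.04193 × 1.93 × 526.0 = 42.57 mGal
Simple Bouguer anomaly = 121.76 − (42.57) = 79.19 mGal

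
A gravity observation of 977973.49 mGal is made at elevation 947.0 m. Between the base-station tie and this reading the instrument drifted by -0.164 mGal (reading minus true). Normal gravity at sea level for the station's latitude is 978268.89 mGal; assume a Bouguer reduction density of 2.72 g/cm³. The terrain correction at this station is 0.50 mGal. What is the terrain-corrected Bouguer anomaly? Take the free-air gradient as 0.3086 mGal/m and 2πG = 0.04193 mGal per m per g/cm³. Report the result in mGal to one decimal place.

-110.5

Drift-corrected reading = 977973.49 − (-0.164) = 977973.654 mGal
Free-air correction = 0.3086 × 947.0 = 292.24 mGal
Free-air anomaly = 977973.654 − 978268.89 + (292.24) = -2.996 mGal
Bouguer slab correction = 0.04193 × 2.72 × 947.0 = 108.00 mGal
Simple Bouguer anomaly = -2.996 − (108.00) = -110.996 mGal
Complete Bouguer anomaly = -110.996 + 0.50 = -110.496 mGal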